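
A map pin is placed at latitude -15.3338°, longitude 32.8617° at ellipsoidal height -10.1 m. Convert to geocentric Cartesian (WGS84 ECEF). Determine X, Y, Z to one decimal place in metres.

WGS84: a = 6378137 m, e² = 0.006694380; N(φ) = a/√(1−e²sin²φ) = 6379630.440 m.
X = (N+h)·cosφ·cosλ = 5168007.399 m; Y = (N+h)·cosφ·sinλ = 3338435.615 m; Z = (N(1−e²)+h)·sinφ = -1675745.968 m.

X 5168007.4 m, Y 3338435.6 m, Z -1675746.0 m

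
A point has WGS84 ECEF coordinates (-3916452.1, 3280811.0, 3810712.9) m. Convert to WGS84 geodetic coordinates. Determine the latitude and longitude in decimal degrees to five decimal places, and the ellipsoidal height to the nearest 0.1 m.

λ = atan2(Y, X) = 140.04709955°; p = √(X²+Y²) = 5109042.8 m.
Bowring's method on WGS84 (a = 6378137 m, b = 6356752.314 m) gives φ = 36.90289987°, h = 3216.216 m.

lat 36.90290°, lon 140.04710°, h 3216.2 m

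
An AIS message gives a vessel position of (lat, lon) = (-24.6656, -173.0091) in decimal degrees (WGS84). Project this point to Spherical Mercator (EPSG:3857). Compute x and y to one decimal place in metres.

Web Mercator is spherical with R = a = 6378137 m.
x = R·λ = 6378137 × -3.019578431 = -19259284.915 m.
y = R·ln tan(π/4 + φ/2) = 6378137 × -0.444444307 = -2834726.677 m.

x -19259284.9 m, y -2834726.7 m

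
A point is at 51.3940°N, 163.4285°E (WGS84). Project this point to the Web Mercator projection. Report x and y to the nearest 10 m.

Web Mercator is spherical with R = a = 6378137 m.
x = R·λ = 6378137 × 2.852365417 = 18192777.401 m.
y = R·ln tan(π/4 + φ/2) = 6378137 × 1.049097239 = 6691285.919 m.

x 18192780 m, y 6691290 m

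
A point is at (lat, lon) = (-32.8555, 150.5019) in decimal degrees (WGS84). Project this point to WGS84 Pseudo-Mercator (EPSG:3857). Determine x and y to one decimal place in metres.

x 16753794.9 m, y -3876139.7 m

Web Mercator is spherical with R = a = 6378137 m.
x = R·λ = 6378137 × 2.626753686 = 16753794.871 m.
y = R·ln tan(π/4 + φ/2) = 6378137 × -0.607722862 = -3876139.674 m.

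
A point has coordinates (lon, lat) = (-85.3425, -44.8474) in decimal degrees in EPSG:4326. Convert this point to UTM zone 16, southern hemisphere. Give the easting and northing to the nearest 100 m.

Zone 16 central meridian λ₀ = 6×16 − 183 = -87°; Δλ = +1.6575°.
Transverse Mercator on WGS84 with k₀ = 0.9996 gives E = 630982.778 m, N = 5032665.006 m.

E 631000 m, N 5032700 m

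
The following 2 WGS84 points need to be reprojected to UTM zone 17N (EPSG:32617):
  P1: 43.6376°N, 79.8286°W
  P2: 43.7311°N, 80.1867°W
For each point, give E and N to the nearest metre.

UTM zone 17N: λ₀ = -81°, k₀ = 0.9996.
P1 (43.6376°, -79.8286°) → (594486.034, 4832289.744) m.
P2 (43.7311°, -80.1867°) → (565499.477, 4842328.783) m.

P1: E 594486 m, N 4832290 m; P2: E 565499 m, N 4842329 m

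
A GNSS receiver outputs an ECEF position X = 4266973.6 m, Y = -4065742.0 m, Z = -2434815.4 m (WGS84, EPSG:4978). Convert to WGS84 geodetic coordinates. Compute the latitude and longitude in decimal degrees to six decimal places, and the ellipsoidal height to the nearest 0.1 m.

lat -22.582200°, lon -43.616600°, h 1956.2 m

λ = atan2(Y, X) = -43.61659976°; p = √(X²+Y²) = 5893837.6 m.
Bowring's method on WGS84 (a = 6378137 m, b = 6356752.314 m) gives φ = -22.58219985°, h = 1956.209 m.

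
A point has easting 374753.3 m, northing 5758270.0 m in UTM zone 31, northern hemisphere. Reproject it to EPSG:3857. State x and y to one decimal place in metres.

Unproject from UTM 31N (λ₀ = 3°) → φ = 51.96100030°, λ = 1.17710046°.
Web Mercator (R = 6378137 m): x = 131034.224 m, y = 6793076.878 m.

x 131034.2 m, y 6793076.9 m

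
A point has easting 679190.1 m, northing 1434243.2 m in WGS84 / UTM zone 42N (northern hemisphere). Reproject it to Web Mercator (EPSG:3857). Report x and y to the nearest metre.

x 7864945 m, y 1456145 m

Unproject from UTM 42N (λ₀ = 69°) → φ = 12.96860028°, λ = 70.65199996°.
Web Mercator (R = 6378137 m): x = 7864944.660 m, y = 1456145.155 m.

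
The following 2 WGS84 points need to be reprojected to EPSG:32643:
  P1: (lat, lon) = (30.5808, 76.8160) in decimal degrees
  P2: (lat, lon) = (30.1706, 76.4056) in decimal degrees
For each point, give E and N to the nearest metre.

P1: E 674134 m, N 3384550 m; P2: E 635341 m, N 3338524 m

UTM zone 43N: λ₀ = 75°, k₀ = 0.9996.
P1 (30.5808°, 76.8160°) → (674134.275, 3384549.804) m.
P2 (30.1706°, 76.4056°) → (635341.157, 3338523.902) m.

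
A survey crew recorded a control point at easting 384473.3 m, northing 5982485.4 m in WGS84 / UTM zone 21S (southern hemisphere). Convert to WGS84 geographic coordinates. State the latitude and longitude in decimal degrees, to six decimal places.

Zone 21S: λ₀ = -57°, k₀ = 0.9996, false easting 500000 m, false northing 10000000 m.
Meridian distance M = (N − FN)/k₀ = -4019122.2 m.
Inverse transverse Mercator on WGS84 gives φ = -36.29569988°, λ = -58.28660008°.

lat -36.295700°, lon -58.286600°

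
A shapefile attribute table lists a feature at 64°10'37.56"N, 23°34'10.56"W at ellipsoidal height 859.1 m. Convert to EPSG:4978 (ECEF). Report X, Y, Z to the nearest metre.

WGS84: a = 6378137 m, e² = 0.006694380; N(φ) = a/√(1−e²sin²φ) = 6395505.811 m.
X = (N+h)·cosφ·cosλ = 2553759.826 m; Y = (N+h)·cosφ·sinλ = -1114097.007 m; Z = (N(1−e²)+h)·sinφ = 5719115.521 m.

X 2553760 m, Y -1114097 m, Z 5719116 m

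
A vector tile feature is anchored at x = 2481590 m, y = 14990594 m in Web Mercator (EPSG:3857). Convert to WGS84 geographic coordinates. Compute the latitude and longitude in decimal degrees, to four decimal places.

R = 6378137 m. λ = x/R = 22.29250226°.
φ = 2·arctan(exp(y/R)) − 90° = 2·arctan(10.48881) − 90° = 79.10779997°.

lat 79.1078°, lon 22.2925°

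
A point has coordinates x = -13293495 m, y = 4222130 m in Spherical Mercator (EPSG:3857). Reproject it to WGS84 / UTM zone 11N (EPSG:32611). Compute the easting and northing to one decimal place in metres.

Web Mercator inverse (R = 6378137 m) → φ = 35.42750353°, λ = -119.41749738°.
UTM 11N forward: E = 280531.307 m, N = 3923138.106 m.

E 280531.3 m, N 3923138.1 m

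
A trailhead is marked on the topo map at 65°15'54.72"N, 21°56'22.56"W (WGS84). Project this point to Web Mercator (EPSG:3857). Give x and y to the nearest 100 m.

x -2442300 m, y 9678600 m

Web Mercator is spherical with R = a = 6378137 m.
x = R·λ = 6378137 × -0.382918257 = -2442305.100 m.
y = R·ln tan(π/4 + φ/2) = 6378137 × 1.517461228 = 9678575.602 m.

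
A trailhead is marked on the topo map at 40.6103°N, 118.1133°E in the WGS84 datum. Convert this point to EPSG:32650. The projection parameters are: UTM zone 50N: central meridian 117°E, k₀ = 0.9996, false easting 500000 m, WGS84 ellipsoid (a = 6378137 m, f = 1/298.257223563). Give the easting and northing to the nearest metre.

Zone 50 central meridian λ₀ = 6×50 − 183 = 117°; Δλ = +1.1133°.
Transverse Mercator on WGS84 with k₀ = 0.9996 gives E = 594180.443 m, N = 4496093.754 m.

E 594180 m, N 4496094 m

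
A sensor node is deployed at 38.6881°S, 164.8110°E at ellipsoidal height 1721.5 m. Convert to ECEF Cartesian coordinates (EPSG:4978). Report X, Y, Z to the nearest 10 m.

WGS84: a = 6378137 m, e² = 0.006694380; N(φ) = a/√(1−e²sin²φ) = 6386494.939 m.
X = (N+h)·cosφ·cosλ = -4812197.403 m; Y = (N+h)·cosφ·sinλ = 1306453.075 m; Z = (N(1−e²)+h)·sinφ = -3966425.399 m.

X -4812200 m, Y 1306450 m, Z -3966430 m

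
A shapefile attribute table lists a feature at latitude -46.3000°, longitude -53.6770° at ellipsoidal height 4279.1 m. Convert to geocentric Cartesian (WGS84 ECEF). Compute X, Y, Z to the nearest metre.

WGS84: a = 6378137 m, e² = 0.006694380; N(φ) = a/√(1−e²sin²φ) = 6389325.011 m.
X = (N+h)·cosφ·cosλ = 2616486.411 m; Y = (N+h)·cosφ·sinλ = -3558919.439 m; Z = (N(1−e²)+h)·sinφ = -4591442.553 m.

X 2616486 m, Y -3558919 m, Z -4591443 m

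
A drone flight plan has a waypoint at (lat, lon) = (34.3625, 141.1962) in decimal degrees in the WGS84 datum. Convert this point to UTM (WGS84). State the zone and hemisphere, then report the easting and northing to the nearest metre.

Zone 54N: E 518041 m, N 3802368 m

Longitude 141.1962° lies in the 6° band [138°, 144°), giving zone 54; latitude is north of the equator, so 54N.
Zone 54 central meridian λ₀ = 6×54 − 183 = 141°; Δλ = +0.1962°.
Transverse Mercator on WGS84 with k₀ = 0.9996 gives E = 518041.330 m, N = 3802367.882 m.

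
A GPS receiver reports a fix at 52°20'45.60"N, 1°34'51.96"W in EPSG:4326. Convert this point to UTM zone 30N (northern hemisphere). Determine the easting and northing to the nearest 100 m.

E 596700 m, N 5800500 m

Zone 30 central meridian λ₀ = 6×30 − 183 = -3°; Δλ = +1.4189°.
Transverse Mercator on WGS84 with k₀ = 0.9996 gives E = 596652.986 m, N = 5800470.046 m.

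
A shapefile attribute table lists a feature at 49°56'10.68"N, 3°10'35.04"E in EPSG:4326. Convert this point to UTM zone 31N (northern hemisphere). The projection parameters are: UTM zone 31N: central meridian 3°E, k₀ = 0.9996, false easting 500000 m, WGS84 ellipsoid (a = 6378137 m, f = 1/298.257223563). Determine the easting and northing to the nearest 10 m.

Zone 31 central meridian λ₀ = 6×31 − 183 = 3°; Δλ = +0.1764°.
Transverse Mercator on WGS84 with k₀ = 0.9996 gives E = 512658.765 m, N = 5531563.198 m.

E 512660 m, N 5531560 m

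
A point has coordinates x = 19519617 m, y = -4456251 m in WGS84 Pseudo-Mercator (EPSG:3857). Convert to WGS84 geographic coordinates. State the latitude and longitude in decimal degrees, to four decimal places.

R = 6378137 m. λ = x/R = 175.34770291°.
φ = 2·arctan(exp(y/R)) − 90° = 2·arctan(0.49724) − 90° = -37.12289760°.

lat -37.1229°, lon 175.3477°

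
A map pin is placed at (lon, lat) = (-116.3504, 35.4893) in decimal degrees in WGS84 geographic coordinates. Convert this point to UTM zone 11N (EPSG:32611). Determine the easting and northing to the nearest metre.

Zone 11 central meridian λ₀ = 6×11 − 183 = -117°; Δλ = +0.6496°.
Transverse Mercator on WGS84 with k₀ = 0.9996 gives E = 558922.465 m, N = 3927500.691 m.

E 558922 m, N 3927501 m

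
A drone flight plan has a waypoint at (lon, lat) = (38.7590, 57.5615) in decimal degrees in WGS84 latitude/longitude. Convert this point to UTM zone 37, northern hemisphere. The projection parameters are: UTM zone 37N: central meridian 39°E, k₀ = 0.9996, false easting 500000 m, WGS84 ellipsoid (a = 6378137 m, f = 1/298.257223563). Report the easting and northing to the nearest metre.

E 485581 m, N 6379918 m

Zone 37 central meridian λ₀ = 6×37 − 183 = 39°; Δλ = -0.2410°.
Transverse Mercator on WGS84 with k₀ = 0.9996 gives E = 485580.979 m, N = 6379917.887 m.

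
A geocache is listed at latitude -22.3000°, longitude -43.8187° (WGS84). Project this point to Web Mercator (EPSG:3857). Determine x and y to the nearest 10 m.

Web Mercator is spherical with R = a = 6378137 m.
x = R·λ = 6378137 × -0.764780589 = -4877875.371 m.
y = R·ln tan(π/4 + φ/2) = 6378137 × -0.399424179 = -2547582.133 m.

x -4877880 m, y -2547580 m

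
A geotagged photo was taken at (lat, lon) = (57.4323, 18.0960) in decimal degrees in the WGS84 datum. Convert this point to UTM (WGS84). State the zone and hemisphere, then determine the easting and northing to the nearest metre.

Longitude 18.0960° lies in the 6° band [18°, 24°), giving zone 34; latitude is north of the equator, so 34N.
Zone 34 central meridian λ₀ = 6×34 − 183 = 21°; Δλ = -2.9040°.
Transverse Mercator on WGS84 with k₀ = 0.9996 gives E = 325670.133 m, N = 6369233.681 m.

Zone 34N: E 325670 m, N 6369234 m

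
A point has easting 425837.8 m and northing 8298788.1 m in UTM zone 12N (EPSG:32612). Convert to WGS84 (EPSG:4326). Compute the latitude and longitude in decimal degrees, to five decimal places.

lat 74.76340°, lon -113.52880°

Zone 12N: λ₀ = -111°, k₀ = 0.9996, false easting 500000 m.
Meridian distance M = (N − FN)/k₀ = 8302108.9 m.
Inverse transverse Mercator on WGS84 gives φ = 74.76339988°, λ = -113.52880079°.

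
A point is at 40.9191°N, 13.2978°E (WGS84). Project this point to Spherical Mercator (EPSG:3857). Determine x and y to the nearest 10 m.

x 1480300 m, y 5000420 m

Web Mercator is spherical with R = a = 6378137 m.
x = R·λ = 6378137 × 0.232090393 = 1480304.325 m.
y = R·ln tan(π/4 + φ/2) = 6378137 × 0.783993233 = 5000416.246 m.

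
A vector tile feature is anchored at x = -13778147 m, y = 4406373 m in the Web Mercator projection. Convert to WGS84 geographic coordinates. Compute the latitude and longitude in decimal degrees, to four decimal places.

R = 6378137 m. λ = x/R = -123.77120037°.
φ = 2·arctan(exp(y/R)) − 90° = 2·arctan(1.99542) − 90° = 36.76479676°.

lat 36.7648°, lon -123.7712°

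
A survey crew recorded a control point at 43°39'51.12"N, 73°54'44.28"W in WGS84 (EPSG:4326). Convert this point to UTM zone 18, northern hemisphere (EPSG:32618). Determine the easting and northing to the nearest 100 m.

Zone 18 central meridian λ₀ = 6×18 − 183 = -75°; Δλ = +1.0877°.
Transverse Mercator on WGS84 with k₀ = 0.9996 gives E = 587695.968 m, N = 4835152.130 m.

E 587700 m, N 4835200 m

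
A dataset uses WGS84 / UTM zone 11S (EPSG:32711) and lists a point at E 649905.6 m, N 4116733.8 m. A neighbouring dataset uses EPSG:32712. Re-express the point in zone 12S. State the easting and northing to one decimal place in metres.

UTM 11S → geographic: φ = -53.07780044°, λ = -114.76210012°.
UTM 12S (λ₀ = -111°) forward: E = 248028.493 m, N = 4112457.300 m.

E 248028.5 m, N 4112457.3 m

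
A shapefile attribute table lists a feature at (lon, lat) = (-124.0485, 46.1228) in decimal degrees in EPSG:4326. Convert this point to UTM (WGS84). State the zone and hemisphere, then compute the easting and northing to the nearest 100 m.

Zone 10N: E 419000 m, N 5108200 m

Longitude -124.0485° lies in the 6° band [-126°, -120°), giving zone 10; latitude is north of the equator, so 10N.
Zone 10 central meridian λ₀ = 6×10 − 183 = -123°; Δλ = -1.0485°.
Transverse Mercator on WGS84 with k₀ = 0.9996 gives E = 418992.182 m, N = 5108225.877 m.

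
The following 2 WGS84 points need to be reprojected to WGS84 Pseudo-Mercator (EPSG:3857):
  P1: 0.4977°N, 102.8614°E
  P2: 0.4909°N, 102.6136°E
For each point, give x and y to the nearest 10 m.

P1: x 11450480 m, y 55400 m; P2: x 11422890 m, y 54650 m

Web Mercator: x = R·λ, y = R·ln tan(π/4+φ/2), R = 6378137 m.
P1 (0.4977°, 102.8614°) → (11450478.670, 55404.407) m.
P2 (0.4909°, 102.6136°) → (11422893.700, 54647.407) m.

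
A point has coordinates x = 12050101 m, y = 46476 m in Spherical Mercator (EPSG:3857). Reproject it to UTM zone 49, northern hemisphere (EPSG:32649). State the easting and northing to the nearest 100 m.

Web Mercator inverse (R = 6378137 m) → φ = 0.41749732°, λ = 108.24789903°.
UTM 49N forward: E = 193649.536 m, N = 46199.649 m.

E 193600 m, N 46200 m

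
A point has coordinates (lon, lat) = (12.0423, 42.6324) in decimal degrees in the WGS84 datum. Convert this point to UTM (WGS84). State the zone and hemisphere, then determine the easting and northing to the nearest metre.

Zone 33N: E 257482 m, N 4724236 m

Longitude 12.0423° lies in the 6° band [12°, 18°), giving zone 33; latitude is north of the equator, so 33N.
Zone 33 central meridian λ₀ = 6×33 − 183 = 15°; Δλ = -2.9577°.
Transverse Mercator on WGS84 with k₀ = 0.9996 gives E = 257481.535 m, N = 4724236.306 m.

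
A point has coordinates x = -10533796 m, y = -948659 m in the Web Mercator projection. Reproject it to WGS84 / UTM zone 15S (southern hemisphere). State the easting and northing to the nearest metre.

E 320937 m, N 9061078 m

Web Mercator inverse (R = 6378137 m) → φ = -8.49070044°, λ = -94.62669947°.
UTM 15S forward: E = 320936.757 m, N = 9061078.413 m.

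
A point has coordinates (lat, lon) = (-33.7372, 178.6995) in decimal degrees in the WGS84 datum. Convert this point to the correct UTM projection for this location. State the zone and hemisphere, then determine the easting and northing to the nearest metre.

Zone 60S: E 657436 m, N 6265685 m

Longitude 178.6995° lies in the 6° band [174°, 180°), giving zone 60; latitude is south of the equator, so 60S.
Zone 60 central meridian λ₀ = 6×60 − 183 = 177°; Δλ = +1.6995°.
Transverse Mercator on WGS84 with k₀ = 0.9996 gives E = 657435.718 m, N = 6265685.136 m.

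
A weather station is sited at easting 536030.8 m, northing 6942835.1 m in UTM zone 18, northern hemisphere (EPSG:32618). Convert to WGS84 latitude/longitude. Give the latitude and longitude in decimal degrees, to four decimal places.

lat 62.6145°, lon -74.2979°

Zone 18N: λ₀ = -75°, k₀ = 0.9996, false easting 500000 m.
Meridian distance M = (N − FN)/k₀ = 6945613.3 m.
Inverse transverse Mercator on WGS84 gives φ = 62.61449964°, λ = -74.29789954°.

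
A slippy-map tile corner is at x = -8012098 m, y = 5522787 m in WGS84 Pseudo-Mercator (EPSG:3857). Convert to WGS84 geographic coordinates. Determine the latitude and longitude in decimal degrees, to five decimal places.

R = 6378137 m. λ = x/R = -71.97390091°.
φ = 2·arctan(exp(y/R)) − 90° = 2·arctan(2.37713) − 90° = 44.36940140°.

lat 44.36940°, lon -71.97390°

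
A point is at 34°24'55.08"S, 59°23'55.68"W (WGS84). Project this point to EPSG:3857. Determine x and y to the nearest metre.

Web Mercator is spherical with R = a = 6378137 m.
x = R·λ = 6378137 × -1.036704632 = -6612244.170 m.
y = R·ln tan(π/4 + φ/2) = 6378137 × -0.640422732 = -4084703.925 m.

x -6612244 m, y -4084704 m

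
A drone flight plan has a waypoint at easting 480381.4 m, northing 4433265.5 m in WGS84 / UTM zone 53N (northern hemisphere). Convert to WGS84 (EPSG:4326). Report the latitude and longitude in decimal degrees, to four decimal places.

Zone 53N: λ₀ = 135°, k₀ = 0.9996, false easting 500000 m.
Meridian distance M = (N − FN)/k₀ = 4435039.5 m.
Inverse transverse Mercator on WGS84 gives φ = 40.04940003°, λ = 134.76999982°.

lat 40.0494°, lon 134.7700°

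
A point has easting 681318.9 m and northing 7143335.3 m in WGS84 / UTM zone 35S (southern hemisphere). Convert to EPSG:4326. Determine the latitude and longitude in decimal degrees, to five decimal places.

Zone 35S: λ₀ = 27°, k₀ = 0.9996, false easting 500000 m, false northing 10000000 m.
Meridian distance M = (N − FN)/k₀ = -2857807.8 m.
Inverse transverse Mercator on WGS84 gives φ = -25.81699995°, λ = 28.80880045°.

lat -25.81700°, lon 28.80880°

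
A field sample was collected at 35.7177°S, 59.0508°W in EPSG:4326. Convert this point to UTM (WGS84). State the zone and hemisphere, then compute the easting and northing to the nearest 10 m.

Longitude -59.0508° lies in the 6° band [-60°, -54°), giving zone 21; latitude is south of the equator, so 21S.
Zone 21 central meridian λ₀ = 6×21 − 183 = -57°; Δλ = -2.0508°.
Transverse Mercator on WGS84 with k₀ = 0.9996 gives E = 314497.055 m, N = 6045423.406 m.

Zone 21S: E 314500 m, N 6045420 m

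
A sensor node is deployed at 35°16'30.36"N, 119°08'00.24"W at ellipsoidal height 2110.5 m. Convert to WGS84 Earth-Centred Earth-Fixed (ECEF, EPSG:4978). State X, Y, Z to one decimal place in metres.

WGS84: a = 6378137 m, e² = 0.006694380; N(φ) = a/√(1−e²sin²φ) = 6385268.986 m.
X = (N+h)·cosφ·cosλ = -2538692.379 m; Y = (N+h)·cosφ·sinλ = -4554879.581 m; Z = (N(1−e²)+h)·sinφ = 3664044.492 m.

X -2538692.4 m, Y -4554879.6 m, Z 3664044.5 m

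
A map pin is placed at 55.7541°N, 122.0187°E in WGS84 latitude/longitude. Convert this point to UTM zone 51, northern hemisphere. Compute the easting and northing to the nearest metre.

E 438412 m, N 6179148 m

Zone 51 central meridian λ₀ = 6×51 − 183 = 123°; Δλ = -0.9813°.
Transverse Mercator on WGS84 with k₀ = 0.9996 gives E = 438411.543 m, N = 6179148.124 m.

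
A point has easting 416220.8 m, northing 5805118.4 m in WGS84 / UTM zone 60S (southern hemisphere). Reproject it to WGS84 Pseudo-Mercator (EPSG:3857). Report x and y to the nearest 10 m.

Unproject from UTM 60S (λ₀ = 177°) → φ = -37.89760015°, λ = 176.04710034°.
Web Mercator (R = 6378137 m): x = 19597473.566 m, y = -4564970.231 m.

x 19597470 m, y -4564970 m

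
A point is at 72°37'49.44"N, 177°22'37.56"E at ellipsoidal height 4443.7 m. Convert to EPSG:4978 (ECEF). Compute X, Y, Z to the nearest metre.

WGS84: a = 6378137 m, e² = 0.006694380; N(φ) = a/√(1−e²sin²φ) = 6397672.556 m.
X = (N+h)·cosφ·cosλ = -1909249.945 m; Y = (N+h)·cosφ·sinλ = 87463.210 m; Z = (N(1−e²)+h)·sinφ = 6069297.027 m.

X -1909250 m, Y 87463 m, Z 6069297 m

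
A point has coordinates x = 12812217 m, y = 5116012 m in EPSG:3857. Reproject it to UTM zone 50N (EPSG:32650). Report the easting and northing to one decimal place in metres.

E 341413.3 m, N 4618123.4 m

Web Mercator inverse (R = 6378137 m) → φ = 41.69909926°, λ = 115.09410355°.
UTM 50N forward: E = 341413.349 m, N = 4618123.381 m.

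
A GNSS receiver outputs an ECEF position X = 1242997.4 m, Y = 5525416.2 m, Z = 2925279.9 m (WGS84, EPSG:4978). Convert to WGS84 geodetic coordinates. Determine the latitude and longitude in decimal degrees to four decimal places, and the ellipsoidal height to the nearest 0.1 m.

λ = atan2(Y, X) = 77.32180018°; p = √(X²+Y²) = 5663503.0 m.
Bowring's method on WGS84 (a = 6378137 m, b = 6356752.314 m) gives φ = 27.47419990°, h = 749.583 m.

lat 27.4742°, lon 77.3218°, h 749.6 m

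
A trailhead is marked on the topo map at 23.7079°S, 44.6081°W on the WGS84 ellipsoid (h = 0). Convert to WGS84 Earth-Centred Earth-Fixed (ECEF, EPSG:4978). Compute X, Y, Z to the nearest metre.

WGS84: a = 6378137 m, e² = 0.006694380; N(φ) = a/√(1−e²sin²φ) = 6381591.132 m.
X = (N+h)·cosφ·cosλ = 4159809.896 m; Y = (N+h)·cosφ·sinλ = -4103289.864 m; Z = (N(1−e²)+h)·sinφ = -2548695.112 m.

X 4159810 m, Y -4103290 m, Z -2548695 m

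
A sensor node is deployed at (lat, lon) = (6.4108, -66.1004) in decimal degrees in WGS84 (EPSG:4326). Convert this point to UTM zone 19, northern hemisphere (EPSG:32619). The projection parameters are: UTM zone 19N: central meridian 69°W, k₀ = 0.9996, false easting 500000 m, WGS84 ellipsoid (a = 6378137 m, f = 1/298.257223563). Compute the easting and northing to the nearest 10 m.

Zone 19 central meridian λ₀ = 6×19 − 183 = -69°; Δλ = +2.8996°.
Transverse Mercator on WGS84 with k₀ = 0.9996 gives E = 820783.120 m, N = 709522.542 m.

E 820780 m, N 709520 m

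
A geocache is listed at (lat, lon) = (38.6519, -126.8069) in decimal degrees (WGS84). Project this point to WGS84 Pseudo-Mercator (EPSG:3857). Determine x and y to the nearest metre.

x -14116080 m, y 4671931 m

Web Mercator is spherical with R = a = 6378137 m.
x = R·λ = 6378137 × -2.213197919 = -14116079.537 m.
y = R·ln tan(π/4 + φ/2) = 6378137 × 0.732491507 = 4671931.186 m.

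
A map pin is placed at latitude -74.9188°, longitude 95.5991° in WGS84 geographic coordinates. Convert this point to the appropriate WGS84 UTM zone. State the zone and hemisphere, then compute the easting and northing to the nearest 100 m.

Zone 46S: E 575500 m, N 1683800 m

Longitude 95.5991° lies in the 6° band [90°, 96°), giving zone 46; latitude is south of the equator, so 46S.
Zone 46 central meridian λ₀ = 6×46 − 183 = 93°; Δλ = +2.5991°.
Transverse Mercator on WGS84 with k₀ = 0.9996 gives E = 575463.669 m, N = 1683799.949 m.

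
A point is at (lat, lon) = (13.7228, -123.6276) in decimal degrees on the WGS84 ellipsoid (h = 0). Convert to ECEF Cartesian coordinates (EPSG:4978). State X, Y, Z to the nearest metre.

X -3431986 m, Y -5160160 m, Z 1503206 m

WGS84: a = 6378137 m, e² = 0.006694380; N(φ) = a/√(1−e²sin²φ) = 6379338.758 m.
X = (N+h)·cosφ·cosλ = -3431985.925 m; Y = (N+h)·cosφ·sinλ = -5160159.568 m; Z = (N(1−e²)+h)·sinφ = 1503206.130 m.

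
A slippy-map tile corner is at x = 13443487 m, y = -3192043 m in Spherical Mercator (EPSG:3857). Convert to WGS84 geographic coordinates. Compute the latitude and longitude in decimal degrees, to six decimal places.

R = 6378137 m. λ = x/R = 120.76489844°.
φ = 2·arctan(exp(y/R)) − 90° = 2·arctan(0.60625) − 90° = -27.54750198°.

lat -27.547502°, lon 120.764898°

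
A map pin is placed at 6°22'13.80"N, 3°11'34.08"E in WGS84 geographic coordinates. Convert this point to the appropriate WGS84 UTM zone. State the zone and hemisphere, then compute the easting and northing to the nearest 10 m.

Longitude 3.1928° lies in the 6° band [0°, 6°), giving zone 31; latitude is north of the equator, so 31N.
Zone 31 central meridian λ₀ = 6×31 − 183 = 3°; Δλ = +0.1928°.
Transverse Mercator on WGS84 with k₀ = 0.9996 gives E = 521322.258 m, N = 704164.706 m.

Zone 31N: E 521320 m, N 704160 m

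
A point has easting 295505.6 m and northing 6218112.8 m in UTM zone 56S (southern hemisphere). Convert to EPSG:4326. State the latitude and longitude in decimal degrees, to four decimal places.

Zone 56S: λ₀ = 153°, k₀ = 0.9996, false easting 500000 m, false northing 10000000 m.
Meridian distance M = (N − FN)/k₀ = -3783400.6 m.
Inverse transverse Mercator on WGS84 gives φ = -34.15789999°, λ = 150.78170007°.

lat -34.1579°, lon 150.7817°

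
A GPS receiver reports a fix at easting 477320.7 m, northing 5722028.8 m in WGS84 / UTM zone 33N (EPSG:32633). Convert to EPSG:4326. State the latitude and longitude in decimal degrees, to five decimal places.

lat 51.64880°, lon 14.67220°

Zone 33N: λ₀ = 15°, k₀ = 0.9996, false easting 500000 m.
Meridian distance M = (N − FN)/k₀ = 5724318.5 m.
Inverse transverse Mercator on WGS84 gives φ = 51.64880001°, λ = 14.67219993°.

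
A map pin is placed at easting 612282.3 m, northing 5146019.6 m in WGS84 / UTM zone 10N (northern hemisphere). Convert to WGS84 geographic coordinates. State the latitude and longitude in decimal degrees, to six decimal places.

Zone 10N: λ₀ = -123°, k₀ = 0.9996, false easting 500000 m.
Meridian distance M = (N − FN)/k₀ = 5148078.8 m.
Inverse transverse Mercator on WGS84 gives φ = 46.45840009°, λ = -121.53780004°.

lat 46.458400°, lon -121.537800°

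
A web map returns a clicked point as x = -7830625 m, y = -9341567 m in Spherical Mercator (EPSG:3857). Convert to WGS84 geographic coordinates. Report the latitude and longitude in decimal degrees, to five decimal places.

R = 6378137 m. λ = x/R = -70.34370122°.
φ = 2·arctan(exp(y/R)) − 90° = 2·arctan(0.23117) − 90° = -63.96770125°.

lat -63.96770°, lon -70.34370°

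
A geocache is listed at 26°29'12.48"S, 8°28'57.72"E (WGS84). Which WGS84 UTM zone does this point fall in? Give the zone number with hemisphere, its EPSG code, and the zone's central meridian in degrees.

UTM zone = ⌊(λ + 180)/6⌋ + 1; 8.4827° ∈ [6°, 12°) → zone 32.
Hemisphere: S (φ < 0).
Central meridian λ₀ = 6×32 − 183 = 9°.
EPSG code: 32732.

Zone 32S (EPSG:32732), central meridian 9°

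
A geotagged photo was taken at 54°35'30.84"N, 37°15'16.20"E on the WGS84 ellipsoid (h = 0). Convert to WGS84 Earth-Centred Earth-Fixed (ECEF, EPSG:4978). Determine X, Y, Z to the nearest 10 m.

X 2947990 m, Y 2242070 m, Z 5175190 m

WGS84: a = 6378137 m, e² = 0.006694380; N(φ) = a/√(1−e²sin²φ) = 6392366.505 m.
X = (N+h)·cosφ·cosλ = 2947987.803 m; Y = (N+h)·cosφ·sinλ = 2242067.454 m; Z = (N(1−e²)+h)·sinφ = 5175193.869 m.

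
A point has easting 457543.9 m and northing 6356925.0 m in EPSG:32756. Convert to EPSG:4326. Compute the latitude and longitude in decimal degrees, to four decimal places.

lat -32.9251°, lon 152.5459°

Zone 56S: λ₀ = 153°, k₀ = 0.9996, false easting 500000 m, false northing 10000000 m.
Meridian distance M = (N − FN)/k₀ = -3644532.8 m.
Inverse transverse Mercator on WGS84 gives φ = -32.92509981°, λ = 152.54590021°.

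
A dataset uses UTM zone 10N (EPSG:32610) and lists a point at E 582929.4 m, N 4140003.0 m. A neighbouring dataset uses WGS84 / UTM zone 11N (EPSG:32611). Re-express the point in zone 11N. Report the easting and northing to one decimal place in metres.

UTM 10N → geographic: φ = 37.40309999°, λ = -122.06299982°.
UTM 11N (λ₀ = -117°) forward: E = 51749.487 m, N = 4151638.935 m.

E 51749.5 m, N 4151638.9 m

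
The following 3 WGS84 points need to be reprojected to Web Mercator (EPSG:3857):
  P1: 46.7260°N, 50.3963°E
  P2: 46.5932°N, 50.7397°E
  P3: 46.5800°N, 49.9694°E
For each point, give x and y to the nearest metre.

Web Mercator: x = R·λ, y = R·ln tan(π/4+φ/2), R = 6378137 m.
P1 (46.7260°, 50.3963°) → (5610090.454, 5897464.417) m.
P2 (46.5932°, 50.7397°) → (5648317.567, 5875924.909) m.
P3 (46.5800°, 49.9694°) → (5562568.163, 5873786.821) m.

P1: x 5610090 m, y 5897464 m; P2: x 5648318 m, y 5875925 m; P3: x 5562568 m, y 5873787 m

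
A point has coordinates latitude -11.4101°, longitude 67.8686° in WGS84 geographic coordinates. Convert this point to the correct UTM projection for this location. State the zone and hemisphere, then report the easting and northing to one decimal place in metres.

Longitude 67.8686° lies in the 6° band [66°, 72°), giving zone 42; latitude is south of the equator, so 42S.
Zone 42 central meridian λ₀ = 6×42 − 183 = 69°; Δλ = -1.1314°.
Transverse Mercator on WGS84 with k₀ = 0.9996 gives E = 376568.072 m, N = 8738433.884 m.

Zone 42S: E 376568.1 m, N 8738433.9 m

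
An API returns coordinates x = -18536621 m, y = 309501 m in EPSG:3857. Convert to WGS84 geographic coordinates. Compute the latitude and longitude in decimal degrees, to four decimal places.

lat 2.7792°, lon -166.5173°

R = 6378137 m. λ = x/R = -166.51729960°.
φ = 2·arctan(exp(y/R)) − 90° = 2·arctan(1.04972) − 90° = 2.77920430°.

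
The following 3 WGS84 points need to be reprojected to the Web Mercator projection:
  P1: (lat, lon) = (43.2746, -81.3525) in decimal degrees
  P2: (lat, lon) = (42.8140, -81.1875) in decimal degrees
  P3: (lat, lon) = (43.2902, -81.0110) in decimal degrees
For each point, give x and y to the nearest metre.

Web Mercator: x = R·λ, y = R·ln tan(π/4+φ/2), R = 6378137 m.
P1 (43.2746°, -81.3525°) → (-9056118.875, 5353862.607) m.
P2 (42.8140°, -81.1875°) → (-9037751.159, 5283703.467) m.
P3 (43.2902°, -81.0110°) → (-9018103.269, 5356248.079) m.

P1: x -9056119 m, y 5353863 m; P2: x -9037751 m, y 5283703 m; P3: x -9018103 m, y 5356248 m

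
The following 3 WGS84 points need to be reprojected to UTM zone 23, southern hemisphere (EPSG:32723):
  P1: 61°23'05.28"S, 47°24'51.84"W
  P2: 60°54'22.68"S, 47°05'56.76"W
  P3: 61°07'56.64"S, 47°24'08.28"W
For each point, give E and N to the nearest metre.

UTM zone 23S: λ₀ = -45°, k₀ = 0.9996.
P1 (-61.3848°, -47.4144°) → (371018.460, 3191964.481) m.
P2 (-60.9063°, -47.0991°) → (386147.578, 3245826.591) m.
P3 (-61.1324°, -47.4023°) → (370630.981, 3220089.597) m.

P1: E 371018 m, N 3191964 m; P2: E 386148 m, N 3245827 m; P3: E 370631 m, N 3220090 m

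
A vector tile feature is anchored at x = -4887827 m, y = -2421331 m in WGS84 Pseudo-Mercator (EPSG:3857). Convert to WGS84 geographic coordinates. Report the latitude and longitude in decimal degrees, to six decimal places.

lat -21.246798°, lon -43.908097°

R = 6378137 m. λ = x/R = -43.90809700°.
φ = 2·arctan(exp(y/R)) − 90° = 2·arctan(0.68411) − 90° = -21.2467975002°.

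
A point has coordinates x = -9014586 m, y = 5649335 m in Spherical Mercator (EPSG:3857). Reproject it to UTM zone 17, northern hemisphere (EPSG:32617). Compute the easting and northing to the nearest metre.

Web Mercator inverse (R = 6378137 m) → φ = 45.17640040°, λ = -80.97940384°.
UTM 17N forward: E = 501618.304 m, N = 5002546.759 m.

E 501618 m, N 5002547 m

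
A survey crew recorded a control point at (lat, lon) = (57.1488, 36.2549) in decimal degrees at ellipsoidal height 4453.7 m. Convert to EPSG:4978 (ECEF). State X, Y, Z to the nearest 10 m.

WGS84: a = 6378137 m, e² = 0.006694380; N(φ) = a/√(1−e²sin²φ) = 6393257.285 m.
X = (N+h)·cosφ·cosλ = 2798587.862 m; Y = (N+h)·cosφ·sinλ = 2052377.555 m; Z = (N(1−e²)+h)·sinφ = 5338648.485 m.

X 2798590 m, Y 2052380 m, Z 5338650 m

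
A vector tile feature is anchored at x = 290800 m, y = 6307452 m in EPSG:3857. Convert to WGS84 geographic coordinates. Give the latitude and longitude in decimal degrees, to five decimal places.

R = 6378137 m. λ = x/R = 2.61230085°.
φ = 2·arctan(exp(y/R)) − 90° = 2·arctan(2.68832) − 90° = 49.19170180°.

lat 49.19170°, lon 2.61230°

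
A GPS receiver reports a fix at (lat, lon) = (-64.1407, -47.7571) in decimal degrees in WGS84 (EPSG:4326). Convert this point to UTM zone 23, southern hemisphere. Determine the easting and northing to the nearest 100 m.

E 365900 m, N 2884400 m

Zone 23 central meridian λ₀ = 6×23 − 183 = -45°; Δλ = -2.7571°.
Transverse Mercator on WGS84 with k₀ = 0.9996 gives E = 365854.856 m, N = 2884401.940 m.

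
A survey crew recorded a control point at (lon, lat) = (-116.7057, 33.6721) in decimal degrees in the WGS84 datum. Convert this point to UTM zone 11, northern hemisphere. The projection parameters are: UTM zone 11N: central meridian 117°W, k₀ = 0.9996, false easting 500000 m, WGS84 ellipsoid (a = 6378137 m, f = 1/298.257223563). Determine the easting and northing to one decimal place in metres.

Zone 11 central meridian λ₀ = 6×11 − 183 = -117°; Δλ = +0.2943°.
Transverse Mercator on WGS84 with k₀ = 0.9996 gives E = 527281.995 m, N = 3725838.893 m.

E 527282.0 m, N 3725838.9 m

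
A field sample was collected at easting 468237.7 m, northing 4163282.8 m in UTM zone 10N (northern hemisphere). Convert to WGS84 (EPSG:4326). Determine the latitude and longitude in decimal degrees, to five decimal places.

Zone 10N: λ₀ = -123°, k₀ = 0.9996, false easting 500000 m.
Meridian distance M = (N − FN)/k₀ = 4164948.8 m.
Inverse transverse Mercator on WGS84 gives φ = 37.61610002°, λ = -123.35989975°.

lat 37.61610°, lon -123.35990°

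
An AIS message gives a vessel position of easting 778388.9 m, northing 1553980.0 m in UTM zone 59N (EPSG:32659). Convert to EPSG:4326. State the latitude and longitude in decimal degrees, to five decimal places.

Zone 59N: λ₀ = 171°, k₀ = 0.9996, false easting 500000 m.
Meridian distance M = (N − FN)/k₀ = 1554601.8 m.
Inverse transverse Mercator on WGS84 gives φ = 14.04280007°, λ = 173.57760045°.

lat 14.04280°, lon 173.57760°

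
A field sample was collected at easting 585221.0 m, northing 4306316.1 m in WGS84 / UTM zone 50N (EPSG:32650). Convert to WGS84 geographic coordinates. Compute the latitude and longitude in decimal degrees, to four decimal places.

lat 38.9016°, lon 117.9828°

Zone 50N: λ₀ = 117°, k₀ = 0.9996, false easting 500000 m.
Meridian distance M = (N − FN)/k₀ = 4308039.3 m.
Inverse transverse Mercator on WGS84 gives φ = 38.90159962°, λ = 117.98279980°.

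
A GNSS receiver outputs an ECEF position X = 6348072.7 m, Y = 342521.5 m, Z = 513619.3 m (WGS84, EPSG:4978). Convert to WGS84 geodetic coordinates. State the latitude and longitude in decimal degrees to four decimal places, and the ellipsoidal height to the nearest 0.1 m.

lat 4.6500°, lon 3.0885°, h 23.4 m

λ = atan2(Y, X) = 3.08850032°; p = √(X²+Y²) = 6357306.7 m.
Bowring's method on WGS84 (a = 6378137 m, b = 6356752.314 m) gives φ = 4.64999973°, h = 23.446 m.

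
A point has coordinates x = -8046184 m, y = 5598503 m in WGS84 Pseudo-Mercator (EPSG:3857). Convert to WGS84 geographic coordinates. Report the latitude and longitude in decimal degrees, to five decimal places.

lat 44.85360°, lon -72.28010°

R = 6378137 m. λ = x/R = -72.28010066°.
φ = 2·arctan(exp(y/R)) − 90° = 2·arctan(2.40552) − 90° = 44.85359890°.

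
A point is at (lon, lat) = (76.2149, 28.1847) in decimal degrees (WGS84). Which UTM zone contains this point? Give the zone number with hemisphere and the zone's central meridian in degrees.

Zone 43N, central meridian 75°

UTM zone = ⌊(λ + 180)/6⌋ + 1; 76.2149° ∈ [72°, 78°) → zone 43.
Hemisphere: N (φ ≥ 0).
Central meridian λ₀ = 6×43 − 183 = 75°.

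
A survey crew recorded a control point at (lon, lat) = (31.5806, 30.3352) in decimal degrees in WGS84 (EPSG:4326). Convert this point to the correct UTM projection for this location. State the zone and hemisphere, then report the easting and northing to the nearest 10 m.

Longitude 31.5806° lies in the 6° band [30°, 36°), giving zone 36; latitude is north of the equator, so 36N.
Zone 36 central meridian λ₀ = 6×36 − 183 = 33°; Δλ = -1.4194°.
Transverse Mercator on WGS84 with k₀ = 0.9996 gives E = 363557.681 m, N = 3356782.863 m.

Zone 36N: E 363560 m, N 3356780 m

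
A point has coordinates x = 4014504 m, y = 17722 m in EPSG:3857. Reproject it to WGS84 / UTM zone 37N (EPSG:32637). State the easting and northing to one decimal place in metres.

Web Mercator inverse (R = 6378137 m) → φ = 0.15919923°, λ = 36.06290301°.
UTM 37N forward: E = 173031.699 m, N = 17619.600 m.

E 173031.7 m, N 17619.6 m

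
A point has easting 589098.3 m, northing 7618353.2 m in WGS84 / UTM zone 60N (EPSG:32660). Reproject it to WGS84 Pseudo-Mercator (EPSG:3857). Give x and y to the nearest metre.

x 19947852 m, y 10646837 m

Unproject from UTM 60N (λ₀ = 177°) → φ = 68.66279980°, λ = 179.19460076°.
Web Mercator (R = 6378137 m): x = 19947851.709 m, y = 10646836.601 m.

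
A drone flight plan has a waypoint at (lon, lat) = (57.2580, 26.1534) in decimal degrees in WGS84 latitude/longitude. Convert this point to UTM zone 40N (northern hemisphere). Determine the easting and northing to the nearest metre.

E 525786 m, N 2892698 m

Zone 40 central meridian λ₀ = 6×40 − 183 = 57°; Δλ = +0.2580°.
Transverse Mercator on WGS84 with k₀ = 0.9996 gives E = 525786.466 m, N = 2892697.690 m.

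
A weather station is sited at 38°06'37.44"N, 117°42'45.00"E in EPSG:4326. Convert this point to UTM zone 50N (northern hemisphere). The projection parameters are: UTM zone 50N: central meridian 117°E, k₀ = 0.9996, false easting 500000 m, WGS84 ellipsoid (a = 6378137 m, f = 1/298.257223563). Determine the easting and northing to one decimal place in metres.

Zone 50 central meridian λ₀ = 6×50 − 183 = 117°; Δλ = +0.7125°.
Transverse Mercator on WGS84 with k₀ = 0.9996 gives E = 562462.088 m, N = 4218303.947 m.

E 562462.1 m, N 4218303.9 m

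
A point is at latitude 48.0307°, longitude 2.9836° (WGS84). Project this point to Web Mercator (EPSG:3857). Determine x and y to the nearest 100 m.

Web Mercator is spherical with R = a = 6378137 m.
x = R·λ = 6378137 × 0.052073644 = 332132.833 m.
y = R·ln tan(π/4 + φ/2) = 6378137 × 0.958267867 = 6111963.742 m.

x 332100 m, y 6112000 m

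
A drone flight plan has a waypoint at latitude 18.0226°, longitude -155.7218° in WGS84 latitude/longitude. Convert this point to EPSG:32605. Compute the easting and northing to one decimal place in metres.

E 211811.6 m, N 1994804.9 m

Zone 5 central meridian λ₀ = 6×5 − 183 = -153°; Δλ = -2.7218°.
Transverse Mercator on WGS84 with k₀ = 0.9996 gives E = 211811.604 m, N = 1994804.877 m.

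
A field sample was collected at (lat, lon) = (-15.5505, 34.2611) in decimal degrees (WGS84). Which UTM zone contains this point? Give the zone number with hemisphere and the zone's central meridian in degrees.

Zone 36S, central meridian 33°

UTM zone = ⌊(λ + 180)/6⌋ + 1; 34.2611° ∈ [30°, 36°) → zone 36.
Hemisphere: S (φ < 0).
Central meridian λ₀ = 6×36 − 183 = 33°.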